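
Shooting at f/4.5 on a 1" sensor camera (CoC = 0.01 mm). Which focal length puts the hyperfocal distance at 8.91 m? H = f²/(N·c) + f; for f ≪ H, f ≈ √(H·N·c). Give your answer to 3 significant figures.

20.0 mm

From H = f²/(N·c) + f, with f ≪ H: f ≈ √(H·N·c) = √(8910 × 4.5 × 0.01) = √400.95 ≈ 20.02 mm.
The +f correction barely moves this — solving exactly, f² + N·c·f − N·c·H = 0 ⇒ f = (−N·c + √((N·c)² + 4·N·c·H))/2 = (−0.045 + √1603.8)/2 ≈ 20.001 mm, so f ≈ 20.0 mm.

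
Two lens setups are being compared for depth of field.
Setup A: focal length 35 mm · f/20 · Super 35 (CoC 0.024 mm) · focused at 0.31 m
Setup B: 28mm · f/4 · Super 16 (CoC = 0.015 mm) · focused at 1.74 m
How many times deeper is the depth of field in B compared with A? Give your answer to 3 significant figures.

6.86

Setup A: H = 35²/(20×0.024) + 35 ≈ 2587.1 mm; DoF = Df − Dn = 347.438 − 279.845 ≈ 67.593 mm.
Setup B: H = 28²/(4×0.015) + 28 ≈ 13094.7 mm; DoF = Df − Dn = 2002.35 − 1538.43 ≈ 463.92 mm.
Ratio = 463.92 / 67.593 ≈ 6.86.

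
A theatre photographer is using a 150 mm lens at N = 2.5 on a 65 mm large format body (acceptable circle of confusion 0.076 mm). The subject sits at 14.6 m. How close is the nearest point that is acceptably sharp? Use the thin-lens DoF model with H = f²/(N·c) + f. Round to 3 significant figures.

13.0 m

Hyperfocal distance H = f²/(N·c) + f = 150²/(2.5 × 0.076) + 150 = 22500/0.19 + 150 ≈ 118571.1 mm ≈ 118.6 m.
Near limit Dn = s·(H − f)/(H + s − 2f) = 14600 × (118571.1 − 150) / (118571.1 + 14600 − 2 × 150) = 14600 × 118421.1 / 132871.1 ≈ 13012 mm ≈ 13.0 m.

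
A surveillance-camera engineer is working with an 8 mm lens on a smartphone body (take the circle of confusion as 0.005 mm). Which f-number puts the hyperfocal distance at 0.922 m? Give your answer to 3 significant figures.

f/14

Rearrange H = f²/(N·c) + f for N: N = f² / ((H − f)·c).
N = 8² / ((922 − 8) × 0.005) = 64 / 4.570 ≈ 14.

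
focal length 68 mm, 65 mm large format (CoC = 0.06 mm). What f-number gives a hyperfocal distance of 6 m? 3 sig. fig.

f/13

Rearrange H = f²/(N·c) + f for N: N = f² / ((H − f)·c).
N = 68² / ((6000 − 68) × 0.06) = 4624 / 355.9 ≈ 13.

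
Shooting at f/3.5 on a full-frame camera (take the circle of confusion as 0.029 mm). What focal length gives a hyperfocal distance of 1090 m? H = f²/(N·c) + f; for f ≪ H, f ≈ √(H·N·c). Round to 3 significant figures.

From H = f²/(N·c) + f, with f ≪ H: f ≈ √(H·N·c) = √(1090000 × 3.5 × 0.029) = √110635 ≈ 332.6 mm.
The +f correction barely moves this — solving exactly, f² + N·c·f − N·c·H = 0 ⇒ f = (−N·c + √((N·c)² + 4·N·c·H))/2 = (−0.1015 + √442540)/2 ≈ 332.57 mm, so f ≈ 333 mm.

333 mm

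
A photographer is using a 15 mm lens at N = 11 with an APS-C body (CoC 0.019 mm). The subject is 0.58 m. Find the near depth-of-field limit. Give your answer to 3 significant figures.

Hyperfocal distance H = f²/(N·c) + f = 15²/(11 × 0.019) + 15 = 225/0.209 + 15 ≈ 1091.6 mm ≈ 1.092 m.
Near limit Dn = s·(H − f)/(H + s − 2f) = 580 × (1091.6 − 15) / (1091.6 + 580 − 2 × 15) = 580 × 1076.6 / 1641.6 ≈ 380.37 mm.

380 mm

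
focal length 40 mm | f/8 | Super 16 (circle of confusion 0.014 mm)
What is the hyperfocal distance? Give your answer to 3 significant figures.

Hyperfocal distance H = f²/(N·c) + f = 40²/(8 × 0.014) + 40 = 1600/0.112 + 40 ≈ 14325.7 mm ≈ 14.3 m.

14.3 m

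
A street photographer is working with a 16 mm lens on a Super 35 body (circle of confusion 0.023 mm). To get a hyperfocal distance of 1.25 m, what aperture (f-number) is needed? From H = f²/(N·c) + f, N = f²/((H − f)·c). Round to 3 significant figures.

Rearrange H = f²/(N·c) + f for N: N = f² / ((H − f)·c).
N = 16² / ((1250 − 16) × 0.023) = 256 / 28.38 ≈ 9.02.

f/9.02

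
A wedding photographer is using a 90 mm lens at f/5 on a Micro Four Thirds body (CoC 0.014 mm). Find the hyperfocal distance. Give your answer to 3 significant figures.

Hyperfocal distance H = f²/(N·c) + f = 90²/(5 × 0.014) + 90 = 8100/0.07 + 90 ≈ 115804.3 mm ≈ 116 m.

116 m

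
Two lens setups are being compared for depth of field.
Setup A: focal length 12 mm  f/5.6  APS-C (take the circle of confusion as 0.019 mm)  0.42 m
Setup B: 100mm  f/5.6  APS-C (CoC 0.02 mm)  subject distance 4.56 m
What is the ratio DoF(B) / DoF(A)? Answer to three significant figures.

1.64

Setup A: H = 12²/(5.6×0.019) + 12 ≈ 1365.4 mm; DoF = Df − Dn = 601.26 − 322.71 ≈ 278.55 mm.
Setup B: H = 100²/(5.6×0.02) + 100 ≈ 89385.7 mm; DoF = Df − Dn = 4799.76 − 4343.06 ≈ 456.70 mm.
Ratio = 456.70 / 278.55 ≈ 1.64.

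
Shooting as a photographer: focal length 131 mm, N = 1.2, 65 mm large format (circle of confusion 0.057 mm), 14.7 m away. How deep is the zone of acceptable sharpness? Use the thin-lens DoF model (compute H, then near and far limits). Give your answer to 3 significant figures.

1.71 m

Hyperfocal distance H = f²/(N·c) + f = 131²/(1.2 × 0.057) + 131 = 17161/0.0684 + 131 ≈ 251022.8 mm ≈ 251.0 m.
Near limit Dn = s·(H − f)/(H + s − 2f) = 14700 × (251022.8 − 131) / (251022.8 + 14700 − 2 × 131) = 14700 × 250891.8 / 265460.8 ≈ 13893.2 mm.
Far limit Df = s·(H − f)/(H − s) = 14700 × (251022.8 − 131) / (251022.8 − 14700) = 14700 × 250891.8 / 236322.8 ≈ 15606.2 mm.
Depth of field = Df − Dn = 15606.2 − 13893.2 ≈ 1713.0 mm ≈ 1.71 m.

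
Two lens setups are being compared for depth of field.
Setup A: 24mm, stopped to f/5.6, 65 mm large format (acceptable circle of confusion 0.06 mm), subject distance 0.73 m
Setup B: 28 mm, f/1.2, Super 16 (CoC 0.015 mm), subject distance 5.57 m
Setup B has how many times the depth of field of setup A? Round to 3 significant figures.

1.99

Setup A: H = 24²/(5.6×0.06) + 24 ≈ 1738.3 mm; DoF = Df − Dn = 1241.14 − 517.06 ≈ 724.08 mm.
Setup B: H = 28²/(1.2×0.015) + 28 ≈ 43583.6 mm; DoF = Df − Dn = 6382.1 − 4941.3 ≈ 1440.8 mm.
Ratio = 1440.8 / 724.08 ≈ 1.99.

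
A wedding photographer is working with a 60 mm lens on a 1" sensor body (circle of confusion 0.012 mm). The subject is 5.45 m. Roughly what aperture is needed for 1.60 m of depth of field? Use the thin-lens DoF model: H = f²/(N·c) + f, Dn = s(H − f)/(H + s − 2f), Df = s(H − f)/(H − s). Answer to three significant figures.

f/8

Write h = H − f = f²/(N·c). The thin-lens limits are Dn = s·h/(h + (s−f)) and Df = s·h/(h − (s−f)), so DoF = Df − Dn = 2·s·(s−f)·h / (h² − (s−f)²).
That is a quadratic in h: DoF·h² − 2·s·(s−f)·h − DoF·(s−f)² = 0 ⇒ h = (s−f)·(s + √(s² + DoF²)) / DoF = 5390 × (5450 + √(5450² + 1600²)) / 1600 = 5390 × (5450 + 5680.01) / 1600 ≈ 37494 mm.
Then N = f²/(c·h) = 60² / (0.012 × 37494) = 3600 / 449.93 ≈ 8.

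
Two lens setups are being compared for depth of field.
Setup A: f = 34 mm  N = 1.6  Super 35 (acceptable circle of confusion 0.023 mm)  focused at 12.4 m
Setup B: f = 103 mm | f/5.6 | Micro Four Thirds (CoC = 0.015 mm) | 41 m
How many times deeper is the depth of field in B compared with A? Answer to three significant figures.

2.57

Setup A: H = 34²/(1.6×0.023) + 34 ≈ 31447.0 mm; DoF = Df − Dn = 20451 − 8897 ≈ 11554 mm.
Setup B: H = 103²/(5.6×0.015) + 103 ≈ 126400.6 mm; DoF = Df − Dn = 60634 − 30971 ≈ 29663 mm.
Ratio = 29663 / 11554 ≈ 2.57.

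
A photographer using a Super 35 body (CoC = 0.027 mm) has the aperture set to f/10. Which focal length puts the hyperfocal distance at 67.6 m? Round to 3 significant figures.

135 mm

From H = f²/(N·c) + f, with f ≪ H: f ≈ √(H·N·c) = √(67600 × 10 × 0.027) = √18252 ≈ 135.1 mm.
The +f correction barely moves this — solving exactly, f² + N·c·f − N·c·H = 0 ⇒ f = (−N·c + √((N·c)² + 4·N·c·H))/2 = (−0.27 + √73008)/2 ≈ 134.97 mm, so f ≈ 135 mm.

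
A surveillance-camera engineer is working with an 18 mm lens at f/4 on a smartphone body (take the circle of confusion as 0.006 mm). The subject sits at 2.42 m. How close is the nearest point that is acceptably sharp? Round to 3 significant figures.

Hyperfocal distance H = f²/(N·c) + f = 18²/(4 × 0.006) + 18 = 324/0.024 + 18 ≈ 13518.0 mm ≈ 13.52 m.
Near limit Dn = s·(H − f)/(H + s − 2f) = 2420 × (13518.0 − 18) / (13518.0 + 2420 − 2 × 18) = 2420 × 13500.0 / 15902.0 ≈ 2054.5 mm ≈ 2.05 m.

2.05 m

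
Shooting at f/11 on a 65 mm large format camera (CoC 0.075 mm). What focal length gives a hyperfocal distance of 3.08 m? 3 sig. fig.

50.0 mm

From H = f²/(N·c) + f, with f ≪ H: f ≈ √(H·N·c) = √(3080 × 11 × 0.075) = √2541.0 ≈ 50.41 mm.
Exact: f² + N·c·f − N·c·H = 0 ⇒ f = (−N·c + √((N·c)² + 4·N·c·H))/2 = (−0.825 + √10165)/2 ≈ 49.998 mm ≈ 50.0 mm.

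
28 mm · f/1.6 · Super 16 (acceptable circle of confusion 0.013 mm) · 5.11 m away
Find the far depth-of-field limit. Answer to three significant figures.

5.91 m

Hyperfocal distance H = f²/(N·c) + f = 28²/(1.6 × 0.013) + 28 = 784/0.0208 + 28 ≈ 37720.3 mm ≈ 37.72 m.
Far limit Df = s·(H − f)/(H − s) = 5110 × (37720.3 − 28) / (37720.3 − 5110) = 5110 × 37692.3 / 32610.3 ≈ 5906.3 mm ≈ 5.91 m.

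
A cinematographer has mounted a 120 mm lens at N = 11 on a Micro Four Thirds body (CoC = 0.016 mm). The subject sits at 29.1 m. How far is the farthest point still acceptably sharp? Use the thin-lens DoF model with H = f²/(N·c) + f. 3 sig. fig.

Hyperfocal distance H = f²/(N·c) + f = 120²/(11 × 0.016) + 120 = 14400/0.176 + 120 ≈ 81938.2 mm ≈ 81.94 m.
Far limit Df = s·(H − f)/(H − s) = 29100 × (81938.2 − 120) / (81938.2 − 29100) = 29100 × 81818.2 / 52838.2 ≈ 45060 mm ≈ 45.1 m.

45.1 m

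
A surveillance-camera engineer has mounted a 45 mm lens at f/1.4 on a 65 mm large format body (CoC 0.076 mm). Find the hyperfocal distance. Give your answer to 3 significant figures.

Hyperfocal distance H = f²/(N·c) + f = 45²/(1.4 × 0.076) + 45 = 2025/0.1064 + 45 ≈ 19077.0 mm ≈ 19.1 m.

19.1 m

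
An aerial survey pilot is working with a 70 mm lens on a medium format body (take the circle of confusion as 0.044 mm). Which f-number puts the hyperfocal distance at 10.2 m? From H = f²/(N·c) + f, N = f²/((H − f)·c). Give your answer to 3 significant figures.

f/11

Rearrange H = f²/(N·c) + f for N: N = f² / ((H − f)·c).
N = 70² / ((10200 − 70) × 0.044) = 4900 / 445.7 ≈ 11.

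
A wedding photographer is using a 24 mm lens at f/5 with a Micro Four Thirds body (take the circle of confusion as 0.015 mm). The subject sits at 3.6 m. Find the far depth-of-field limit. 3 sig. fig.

6.74 m

Hyperfocal distance H = f²/(N·c) + f = 24²/(5 × 0.015) + 24 = 576/0.075 + 24 ≈ 7704.0 mm ≈ 7.704 m.
Far limit Df = s·(H − f)/(H − s) = 3600 × (7704.0 − 24) / (7704.0 − 3600) = 3600 × 7680.0 / 4104.0 ≈ 6736.8 mm ≈ 6.74 m.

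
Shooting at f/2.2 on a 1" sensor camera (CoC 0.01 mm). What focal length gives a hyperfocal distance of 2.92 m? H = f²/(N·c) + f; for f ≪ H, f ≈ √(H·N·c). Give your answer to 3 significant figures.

8.00 mm

From H = f²/(N·c) + f, with f ≪ H: f ≈ √(H·N·c) = √(2920 × 2.2 × 0.01) = √64.240 ≈ 8.015 mm.
Exact: f² + N·c·f − N·c·H = 0 ⇒ f = (−N·c + √((N·c)² + 4·N·c·H))/2 = (−0.022 + √256.96)/2 ≈ 8.0040 mm ≈ 8.00 mm.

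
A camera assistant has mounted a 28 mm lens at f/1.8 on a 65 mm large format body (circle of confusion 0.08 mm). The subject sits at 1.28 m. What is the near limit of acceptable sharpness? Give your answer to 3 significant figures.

Hyperfocal distance H = f²/(N·c) + f = 28²/(1.8 × 0.08) + 28 = 784/0.144 + 28 ≈ 5472.4 mm ≈ 5.472 m.
Near limit Dn = s·(H − f)/(H + s − 2f) = 1280 × (5472.4 − 28) / (5472.4 + 1280 − 2 × 28) = 1280 × 5444.4 / 6696.4 ≈ 1040.7 mm ≈ 1.04 m.

1.04 m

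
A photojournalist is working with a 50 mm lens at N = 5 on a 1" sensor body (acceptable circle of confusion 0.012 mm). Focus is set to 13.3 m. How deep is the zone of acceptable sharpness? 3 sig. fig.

9.41 m

Hyperfocal distance H = f²/(N·c) + f = 50²/(5 × 0.012) + 50 = 2500/0.06 + 50 ≈ 41716.7 mm ≈ 41.72 m.
Near limit Dn = s·(H − f)/(H + s − 2f) = 13300 × (41716.7 − 50) / (41716.7 + 13300 − 2 × 50) = 13300 × 41666.7 / 54916.7 ≈ 10091.0 mm.
Far limit Df = s·(H − f)/(H − s) = 13300 × (41716.7 − 50) / (41716.7 − 13300) = 13300 × 41666.7 / 28416.7 ≈ 19501.5 mm.
Depth of field = Df − Dn = 19501.5 − 10091.0 ≈ 9410.5 mm ≈ 9.41 m.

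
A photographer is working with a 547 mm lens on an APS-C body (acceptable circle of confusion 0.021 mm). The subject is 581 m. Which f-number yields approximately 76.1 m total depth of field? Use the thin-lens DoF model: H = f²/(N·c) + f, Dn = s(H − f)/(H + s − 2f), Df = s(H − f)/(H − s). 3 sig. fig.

Write h = H − f = f²/(N·c). The thin-lens limits are Dn = s·h/(h + (s−f)) and Df = s·h/(h − (s−f)), so DoF = Df − Dn = 2·s·(s−f)·h / (h² − (s−f)²).
That is a quadratic in h: DoF·h² − 2·s·(s−f)·h − DoF·(s−f)² = 0 ⇒ h = (s−f)·(s + √(s² + DoF²)) / DoF = 580453 × (581000 + √(581000² + 76100²)) / 76100 = 580453 × (581000 + 585963) / 76100 ≈ 8901011 mm.
Then N = f²/(c·h) = 547² / (0.021 × 8901011) = 299209 / 186921 ≈ 1.60.

f/1.60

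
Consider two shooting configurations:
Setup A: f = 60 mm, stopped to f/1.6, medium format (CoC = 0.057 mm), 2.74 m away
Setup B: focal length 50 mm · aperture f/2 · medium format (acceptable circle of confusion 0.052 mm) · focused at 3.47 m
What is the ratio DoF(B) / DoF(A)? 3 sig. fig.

2.70

Setup A: H = 60²/(1.6×0.057) + 60 ≈ 39533.7 mm; DoF = Df − Dn = 2939.58 − 2565.80 ≈ 373.78 mm.
Setup B: H = 50²/(2×0.052) + 50 ≈ 24088.5 mm; DoF = Df − Dn = 4045.6 − 3037.8 ≈ 1007.8 mm.
Ratio = 1007.8 / 373.78 ≈ 2.70.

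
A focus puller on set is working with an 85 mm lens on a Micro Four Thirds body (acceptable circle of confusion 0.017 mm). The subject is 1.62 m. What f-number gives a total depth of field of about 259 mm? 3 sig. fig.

Write h = H − f = f²/(N·c). The thin-lens limits are Dn = s·h/(h + (s−f)) and Df = s·h/(h − (s−f)), so DoF = Df − Dn = 2·s·(s−f)·h / (h² − (s−f)²).
That is a quadratic in h: DoF·h² − 2·s·(s−f)·h − DoF·(s−f)² = 0 ⇒ h = (s−f)·(s + √(s² + DoF²)) / DoF = 1535 × (1620 + √(1620² + 259²)) / 259 = 1535 × (1620 + 1640.57) / 259 ≈ 19324 mm.
Then N = f²/(c·h) = 85² / (0.017 × 19324) = 7225 / 328.51 ≈ 22.

f/22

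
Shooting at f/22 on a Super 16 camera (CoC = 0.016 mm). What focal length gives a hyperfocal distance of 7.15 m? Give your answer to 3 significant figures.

From H = f²/(N·c) + f, with f ≪ H: f ≈ √(H·N·c) = √(7150 × 22 × 0.016) = √2516.8 ≈ 50.17 mm.
Exact: f² + N·c·f − N·c·H = 0 ⇒ f = (−N·c + √((N·c)² + 4·N·c·H))/2 = (−0.352 + √10067)/2 ≈ 49.992 mm ≈ 50.0 mm.

50.0 mm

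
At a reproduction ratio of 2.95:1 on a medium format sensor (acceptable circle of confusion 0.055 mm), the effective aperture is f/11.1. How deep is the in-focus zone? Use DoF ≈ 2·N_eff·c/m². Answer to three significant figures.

0.140 mm

At magnification m, DoF ≈ 2·N_eff·c/m² = 2 × 11.1 × 0.055 / 2.95² = 1.221 / 8.703 ≈ 0.14 mm.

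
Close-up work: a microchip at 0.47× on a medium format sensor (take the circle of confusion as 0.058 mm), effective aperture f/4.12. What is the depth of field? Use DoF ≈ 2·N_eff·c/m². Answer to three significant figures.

2.16 mm

At magnification m, DoF ≈ 2·N_eff·c/m² = 2 × 4.12 × 0.058 / 0.47² = 0.4779 / 0.2209 ≈ 2.16 mm.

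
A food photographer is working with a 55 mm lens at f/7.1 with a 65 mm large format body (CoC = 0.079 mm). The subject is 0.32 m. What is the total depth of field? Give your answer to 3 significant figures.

31.5 mm

Hyperfocal distance H = f²/(N·c) + f = 55²/(7.1 × 0.079) + 55 = 3025/0.5609 + 55 ≈ 5448.1 mm ≈ 5.448 m.
Near limit Dn = s·(H − f)/(H + s − 2f) = 320 × (5448.1 − 55) / (5448.1 + 320 − 2 × 55) = 320 × 5393.1 / 5658.1 ≈ 305.013 mm.
Far limit Df = s·(H − f)/(H − s) = 320 × (5448.1 − 55) / (5448.1 − 320) = 320 × 5393.1 / 5128.1 ≈ 336.536 mm.
Depth of field = Df − Dn = 336.536 − 305.013 ≈ 31.523 mm.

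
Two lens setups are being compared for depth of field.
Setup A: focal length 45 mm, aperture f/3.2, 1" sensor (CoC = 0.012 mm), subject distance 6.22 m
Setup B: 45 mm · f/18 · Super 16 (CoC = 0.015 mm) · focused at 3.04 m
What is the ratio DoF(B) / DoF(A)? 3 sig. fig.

1.96

Setup A: H = 45²/(3.2×0.012) + 45 ≈ 52779.4 mm; DoF = Df − Dn = 7044.9 − 5568.0 ≈ 1476.9 mm.
Setup B: H = 45²/(18×0.015) + 45 ≈ 7545.0 mm; DoF = Df − Dn = 5061.0 − 2172.5 ≈ 2888.5 mm.
Ratio = 2888.5 / 1476.9 ≈ 1.96.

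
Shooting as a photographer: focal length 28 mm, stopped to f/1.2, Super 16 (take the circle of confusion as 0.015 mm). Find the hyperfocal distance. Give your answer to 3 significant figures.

Hyperfocal distance H = f²/(N·c) + f = 28²/(1.2 × 0.015) + 28 = 784/0.018 + 28 ≈ 43583.6 mm ≈ 43.6 m.

43.6 m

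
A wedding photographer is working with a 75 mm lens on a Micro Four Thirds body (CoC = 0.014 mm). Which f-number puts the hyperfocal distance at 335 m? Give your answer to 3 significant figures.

Rearrange H = f²/(N·c) + f for N: N = f² / ((H − f)·c).
N = 75² / ((335000 − 75) × 0.014) = 5625 / 4689 ≈ 1.20.

f/1.20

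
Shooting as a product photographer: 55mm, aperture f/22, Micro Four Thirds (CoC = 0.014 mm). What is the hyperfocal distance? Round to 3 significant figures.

Hyperfocal distance H = f²/(N·c) + f = 55²/(22 × 0.014) + 55 = 3025/0.308 + 55 ≈ 9876.4 mm ≈ 9.88 m.

9.88 m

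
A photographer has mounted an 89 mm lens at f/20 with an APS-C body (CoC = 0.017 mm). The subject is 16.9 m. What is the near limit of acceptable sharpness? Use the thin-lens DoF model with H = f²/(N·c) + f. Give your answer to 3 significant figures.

9.82 m

Hyperfocal distance H = f²/(N·c) + f = 89²/(20 × 0.017) + 89 = 7921/0.34 + 89 ≈ 23386.1 mm ≈ 23.39 m.
Near limit Dn = s·(H − f)/(H + s − 2f) = 16900 × (23386.1 − 89) / (23386.1 + 16900 − 2 × 89) = 16900 × 23297.1 / 40108.1 ≈ 9816.5 mm ≈ 9.82 m.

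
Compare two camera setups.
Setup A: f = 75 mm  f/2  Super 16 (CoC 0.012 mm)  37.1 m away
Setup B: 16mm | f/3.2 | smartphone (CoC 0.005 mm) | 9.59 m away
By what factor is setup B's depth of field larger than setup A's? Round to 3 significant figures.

1.49

Setup A: H = 75²/(2×0.012) + 75 ≈ 234450.0 mm; DoF = Df − Dn = 44060 − 32039 ≈ 12021 mm.
Setup B: H = 16²/(3.2×0.005) + 16 ≈ 16016.0 mm; DoF = Df − Dn = 23878 − 6000 ≈ 17878 mm.
Ratio = 17878 / 12021 ≈ 1.49.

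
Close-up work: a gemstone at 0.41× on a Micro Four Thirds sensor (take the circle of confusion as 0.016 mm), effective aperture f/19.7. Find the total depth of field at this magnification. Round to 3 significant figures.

At magnification m, DoF ≈ 2·N_eff·c/m² = 2 × 19.7 × 0.016 / 0.41² = 0.6304 / 0.1681 ≈ 3.75 mm.

3.75 mm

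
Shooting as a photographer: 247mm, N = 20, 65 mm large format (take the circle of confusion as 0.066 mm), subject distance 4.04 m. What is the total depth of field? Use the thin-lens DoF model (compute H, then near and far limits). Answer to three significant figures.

Hyperfocal distance H = f²/(N·c) + f = 247²/(20 × 0.066) + 247 = 61009/1.32 + 247 ≈ 46465.9 mm ≈ 46.47 m.
Near limit Dn = s·(H − f)/(H + s − 2f) = 4040 × (46465.9 − 247) / (46465.9 + 4040 − 2 × 247) = 4040 × 46218.9 / 50011.9 ≈ 3733.60 mm.
Far limit Df = s·(H − f)/(H − s) = 4040 × (46465.9 − 247) / (46465.9 − 4040) = 4040 × 46218.9 / 42425.9 ≈ 4401.19 mm.
Depth of field = Df − Dn = 4401.19 − 3733.60 ≈ 667.59 mm ≈ 0.668 m.

0.668 m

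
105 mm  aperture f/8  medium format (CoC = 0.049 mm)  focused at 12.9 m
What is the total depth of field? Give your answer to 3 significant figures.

14.8 m

Hyperfocal distance H = f²/(N·c) + f = 105²/(8 × 0.049) + 105 = 11025/0.392 + 105 ≈ 28230.0 mm ≈ 28.23 m.
Near limit Dn = s·(H − f)/(H + s − 2f) = 12900 × (28230.0 − 105) / (28230.0 + 12900 − 2 × 105) = 12900 × 28125.0 / 40920.0 ≈ 8866 mm.
Far limit Df = s·(H − f)/(H − s) = 12900 × (28230.0 − 105) / (28230.0 − 12900) = 12900 × 28125.0 / 15330.0 ≈ 23667 mm.
Depth of field = Df − Dn = 23667 − 8866 ≈ 14801 mm ≈ 14.8 m.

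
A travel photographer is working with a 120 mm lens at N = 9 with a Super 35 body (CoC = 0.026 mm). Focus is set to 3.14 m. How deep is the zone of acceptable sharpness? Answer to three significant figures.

309 mm

Hyperfocal distance H = f²/(N·c) + f = 120²/(9 × 0.026) + 120 = 14400/0.234 + 120 ≈ 61658.5 mm ≈ 61.66 m.
Near limit Dn = s·(H − f)/(H + s − 2f) = 3140 × (61658.5 − 120) / (61658.5 + 3140 − 2 × 120) = 3140 × 61538.5 / 64558.5 ≈ 2993.11 mm.
Far limit Df = s·(H − f)/(H − s) = 3140 × (61658.5 − 120) / (61658.5 − 3140) = 3140 × 61538.5 / 58518.5 ≈ 3302.05 mm.
Depth of field = Df − Dn = 3302.05 − 2993.11 ≈ 308.94 mm.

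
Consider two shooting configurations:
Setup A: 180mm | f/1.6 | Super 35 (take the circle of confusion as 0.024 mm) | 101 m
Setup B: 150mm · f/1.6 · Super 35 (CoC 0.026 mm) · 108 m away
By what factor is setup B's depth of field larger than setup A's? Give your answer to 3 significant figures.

Setup A: H = 180²/(1.6×0.024) + 180 ≈ 843930.0 mm; DoF = Df − Dn = 114706 − 90220 ≈ 24486 mm.
Setup B: H = 150²/(1.6×0.026) + 150 ≈ 541015.4 mm; DoF = Df − Dn = 134899 − 90045 ≈ 44854 mm.
Ratio = 44854 / 24486 ≈ 1.83.

1.83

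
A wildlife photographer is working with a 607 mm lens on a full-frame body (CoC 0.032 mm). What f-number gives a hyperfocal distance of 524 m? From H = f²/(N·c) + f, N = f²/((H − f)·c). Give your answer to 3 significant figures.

f/22

Rearrange H = f²/(N·c) + f for N: N = f² / ((H − f)·c).
N = 607² / ((524000 − 607) × 0.032) = 368449 / 16749 ≈ 22.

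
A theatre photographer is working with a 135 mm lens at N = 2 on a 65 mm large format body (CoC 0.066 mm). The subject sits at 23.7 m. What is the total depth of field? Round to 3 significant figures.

8.33 m

Hyperfocal distance H = f²/(N·c) + f = 135²/(2 × 0.066) + 135 = 18225/0.132 + 135 ≈ 138203.2 mm ≈ 138.2 m.
Near limit Dn = s·(H − f)/(H + s − 2f) = 23700 × (138203.2 − 135) / (138203.2 + 23700 − 2 × 135) = 23700 × 138068.2 / 161633.2 ≈ 20244.7 mm.
Far limit Df = s·(H − f)/(H − s) = 23700 × (138203.2 − 135) / (138203.2 − 23700) = 23700 × 138068.2 / 114503.2 ≈ 28577.5 mm.
Depth of field = Df − Dn = 28577.5 − 20244.7 ≈ 8332.8 mm ≈ 8.33 m.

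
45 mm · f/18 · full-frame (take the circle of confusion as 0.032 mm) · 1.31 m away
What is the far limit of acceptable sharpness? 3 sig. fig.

2.05 m

Hyperfocal distance H = f²/(N·c) + f = 45²/(18 × 0.032) + 45 = 2025/0.576 + 45 ≈ 3560.6 mm ≈ 3.561 m.
Far limit Df = s·(H − f)/(H − s) = 1310 × (3560.6 − 45) / (3560.6 − 1310) = 1310 × 3515.6 / 2250.6 ≈ 2046.3 mm ≈ 2.05 m.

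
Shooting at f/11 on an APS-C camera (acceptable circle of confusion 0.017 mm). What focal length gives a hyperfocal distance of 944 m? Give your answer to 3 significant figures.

From H = f²/(N·c) + f, with f ≪ H: f ≈ √(H·N·c) = √(944000 × 11 × 0.017) = √176528 ≈ 420.2 mm.
The +f correction barely moves this — solving exactly, f² + N·c·f − N·c·H = 0 ⇒ f = (−N·c + √((N·c)² + 4·N·c·H))/2 = (−0.187 + √706112)/2 ≈ 420.06 mm, so f ≈ 420 mm.

420 mm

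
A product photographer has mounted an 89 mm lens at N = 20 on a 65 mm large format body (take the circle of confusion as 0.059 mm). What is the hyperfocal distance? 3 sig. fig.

Hyperfocal distance H = f²/(N·c) + f = 89²/(20 × 0.059) + 89 = 7921/1.18 + 89 ≈ 6801.7 mm ≈ 6.80 m.

6.80 m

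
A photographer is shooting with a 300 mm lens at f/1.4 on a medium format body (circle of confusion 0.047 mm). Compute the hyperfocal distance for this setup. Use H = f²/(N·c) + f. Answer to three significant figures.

1370 m

Hyperfocal distance H = f²/(N·c) + f = 300²/(1.4 × 0.047) + 300 = 90000/0.0658 + 300 ≈ 1368081.2 mm ≈ 1370 m.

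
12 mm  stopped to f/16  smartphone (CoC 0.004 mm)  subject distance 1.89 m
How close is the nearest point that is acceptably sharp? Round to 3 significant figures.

Hyperfocal distance H = f²/(N·c) + f = 12²/(16 × 0.004) + 12 = 144/0.064 + 12 ≈ 2262.0 mm ≈ 2.262 m.
Near limit Dn = s·(H − f)/(H + s − 2f) = 1890 × (2262.0 − 12) / (2262.0 + 1890 − 2 × 12) = 1890 × 2250.0 / 4128.0 ≈ 1030.2 mm ≈ 1.03 m.

1.03 m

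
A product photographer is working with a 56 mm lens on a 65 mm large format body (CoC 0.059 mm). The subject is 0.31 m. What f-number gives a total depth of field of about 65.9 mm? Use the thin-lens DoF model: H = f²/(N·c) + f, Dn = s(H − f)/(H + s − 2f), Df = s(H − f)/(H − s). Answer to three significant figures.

Write h = H − f = f²/(N·c). The thin-lens limits are Dn = s·h/(h + (s−f)) and Df = s·h/(h − (s−f)), so DoF = Df − Dn = 2·s·(s−f)·h / (h² − (s−f)²).
That is a quadratic in h: DoF·h² − 2·s·(s−f)·h − DoF·(s−f)² = 0 ⇒ h = (s−f)·(s + √(s² + DoF²)) / DoF = 254 × (310 + √(310² + 65.9²)) / 65.9 = 254 × (310 + 316.927) / 65.9 ≈ 2416.4 mm.
Then N = f²/(c·h) = 56² / (0.059 × 2416.4) = 3136 / 142.57 ≈ 22.

f/22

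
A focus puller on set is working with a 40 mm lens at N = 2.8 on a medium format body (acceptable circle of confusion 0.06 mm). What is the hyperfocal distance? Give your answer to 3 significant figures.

9.56 m

Hyperfocal distance H = f²/(N·c) + f = 40²/(2.8 × 0.06) + 40 = 1600/0.168 + 40 ≈ 9563.8 mm ≈ 9.56 m.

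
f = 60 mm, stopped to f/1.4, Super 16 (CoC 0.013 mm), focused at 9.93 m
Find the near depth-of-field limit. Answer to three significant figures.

Hyperfocal distance H = f²/(N·c) + f = 60²/(1.4 × 0.013) + 60 = 3600/0.0182 + 60 ≈ 197862.2 mm ≈ 197.9 m.
Near limit Dn = s·(H − f)/(H + s − 2f) = 9930 × (197862.2 − 60) / (197862.2 + 9930 − 2 × 60) = 9930 × 197802.2 / 207672.2 ≈ 9458.1 mm ≈ 9.46 m.

9.46 m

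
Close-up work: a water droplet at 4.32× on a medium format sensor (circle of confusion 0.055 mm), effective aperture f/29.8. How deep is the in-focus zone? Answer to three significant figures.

0.176 mm

At magnification m, DoF ≈ 2·N_eff·c/m² = 2 × 29.8 × 0.055 / 4.32² = 3.278 / 18.66 ≈ 0.176 mm.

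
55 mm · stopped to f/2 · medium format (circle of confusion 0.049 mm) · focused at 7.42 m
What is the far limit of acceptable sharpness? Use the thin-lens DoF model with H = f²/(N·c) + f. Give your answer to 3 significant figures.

Hyperfocal distance H = f²/(N·c) + f = 55²/(2 × 0.049) + 55 = 3025/0.098 + 55 ≈ 30922.3 mm ≈ 30.92 m.
Far limit Df = s·(H − f)/(H − s) = 7420 × (30922.3 − 55) / (30922.3 − 7420) = 7420 × 30867.3 / 23502.3 ≈ 9745.2 mm ≈ 9.75 m.

9.75 m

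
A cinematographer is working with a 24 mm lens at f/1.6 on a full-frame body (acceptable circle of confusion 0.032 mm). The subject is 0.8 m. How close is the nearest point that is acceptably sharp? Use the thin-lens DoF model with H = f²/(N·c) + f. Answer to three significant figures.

0.748 m

Hyperfocal distance H = f²/(N·c) + f = 24²/(1.6 × 0.032) + 24 = 576/0.0512 + 24 ≈ 11274.0 mm ≈ 11.27 m.
Near limit Dn = s·(H − f)/(H + s − 2f) = 800 × (11274.0 − 24) / (11274.0 + 800 − 2 × 24) = 800 × 11250.0 / 12026.0 ≈ 748.38 mm ≈ 0.748 m.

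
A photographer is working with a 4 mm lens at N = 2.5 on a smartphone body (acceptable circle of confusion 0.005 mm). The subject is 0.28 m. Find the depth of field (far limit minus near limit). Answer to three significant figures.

127 mm

Hyperfocal distance H = f²/(N·c) + f = 4²/(2.5 × 0.005) + 4 = 16/0.0125 + 4 ≈ 1284.0 mm ≈ 1.284 m.
Near limit Dn = s·(H − f)/(H + s − 2f) = 280 × (1284.0 − 4) / (1284.0 + 280 − 2 × 4) = 280 × 1280.0 / 1556.0 ≈ 230.33 mm.
Far limit Df = s·(H − f)/(H − s) = 280 × (1284.0 − 4) / (1284.0 − 280) = 280 × 1280.0 / 1004.0 ≈ 356.97 mm.
Depth of field = Df − Dn = 356.97 − 230.33 ≈ 126.64 mm.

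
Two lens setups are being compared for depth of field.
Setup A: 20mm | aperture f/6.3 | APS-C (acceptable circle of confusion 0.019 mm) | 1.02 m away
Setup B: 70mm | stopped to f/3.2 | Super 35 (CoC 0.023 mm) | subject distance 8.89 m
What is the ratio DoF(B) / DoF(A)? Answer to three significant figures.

Setup A: H = 20²/(6.3×0.019) + 20 ≈ 3361.7 mm; DoF = Df − Dn = 1455.58 − 785.07 ≈ 670.51 mm.
Setup B: H = 70²/(3.2×0.023) + 70 ≈ 66646.1 mm; DoF = Df − Dn = 10247.6 − 7850.0 ≈ 2397.6 mm.
Ratio = 2397.6 / 670.51 ≈ 3.58.

3.58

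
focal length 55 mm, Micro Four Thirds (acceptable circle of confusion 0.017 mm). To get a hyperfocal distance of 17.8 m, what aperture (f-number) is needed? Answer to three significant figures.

Rearrange H = f²/(N·c) + f for N: N = f² / ((H − f)·c).
N = 55² / ((17800 − 55) × 0.017) = 3025 / 301.7 ≈ 10.

f/10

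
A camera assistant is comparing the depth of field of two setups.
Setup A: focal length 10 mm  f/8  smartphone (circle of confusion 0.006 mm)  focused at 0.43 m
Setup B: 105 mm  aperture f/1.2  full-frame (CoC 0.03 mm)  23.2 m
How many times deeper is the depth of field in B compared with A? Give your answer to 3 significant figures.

Setup A: H = 10²/(8×0.006) + 10 ≈ 2093.3 mm; DoF = Df − Dn = 538.58 − 357.86 ≈ 180.72 mm.
Setup B: H = 105²/(1.2×0.03) + 105 ≈ 306355.0 mm; DoF = Df − Dn = 25092.3 − 21573.1 ≈ 3519.2 mm.
Ratio = 3519.2 / 180.72 ≈ 19.5.

19.5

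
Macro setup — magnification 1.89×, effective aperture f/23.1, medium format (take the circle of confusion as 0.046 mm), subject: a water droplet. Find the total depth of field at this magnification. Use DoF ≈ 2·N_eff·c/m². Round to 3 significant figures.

0.595 mm

At magnification m, DoF ≈ 2·N_eff·c/m² = 2 × 23.1 × 0.046 / 1.89² = 2.125 / 3.572 ≈ 0.595 mm.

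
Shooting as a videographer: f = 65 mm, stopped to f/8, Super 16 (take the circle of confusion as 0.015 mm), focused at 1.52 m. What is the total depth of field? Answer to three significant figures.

126 mm

Hyperfocal distance H = f²/(N·c) + f = 65²/(8 × 0.015) + 65 = 4225/0.12 + 65 ≈ 35273.3 mm ≈ 35.27 m.
Near limit Dn = s·(H − f)/(H + s − 2f) = 1520 × (35273.3 − 65) / (35273.3 + 1520 − 2 × 65) = 1520 × 35208.3 / 36663.3 ≈ 1459.68 mm.
Far limit Df = s·(H − f)/(H − s) = 1520 × (35273.3 − 65) / (35273.3 − 1520) = 1520 × 35208.3 / 33753.3 ≈ 1585.52 mm.
Depth of field = Df − Dn = 1585.52 − 1459.68 ≈ 125.84 mm.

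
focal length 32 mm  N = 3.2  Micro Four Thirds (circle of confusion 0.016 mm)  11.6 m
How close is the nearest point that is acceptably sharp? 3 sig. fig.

7.35 m

Hyperfocal distance H = f²/(N·c) + f = 32²/(3.2 × 0.016) + 32 = 1024/0.0512 + 32 ≈ 20032.0 mm ≈ 20.03 m.
Near limit Dn = s·(H − f)/(H + s − 2f) = 11600 × (20032.0 − 32) / (20032.0 + 11600 − 2 × 32) = 11600 × 20000.0 / 31568.0 ≈ 7349.2 mm ≈ 7.35 m.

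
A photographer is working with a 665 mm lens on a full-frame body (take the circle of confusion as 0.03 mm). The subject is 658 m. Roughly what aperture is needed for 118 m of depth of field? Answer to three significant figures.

Write h = H − f = f²/(N·c). The thin-lens limits are Dn = s·h/(h + (s−f)) and Df = s·h/(h − (s−f)), so DoF = Df − Dn = 2·s·(s−f)·h / (h² − (s−f)²).
That is a quadratic in h: DoF·h² − 2·s·(s−f)·h − DoF·(s−f)² = 0 ⇒ h = (s−f)·(s + √(s² + DoF²)) / DoF = 657335 × (658000 + √(658000² + 118000²)) / 118000 = 657335 × (658000 + 668497) / 118000 ≈ 7389430 mm.
Then N = f²/(c·h) = 665² / (0.03 × 7389430) = 442225 / 221683 ≈ 1.99.

f/1.99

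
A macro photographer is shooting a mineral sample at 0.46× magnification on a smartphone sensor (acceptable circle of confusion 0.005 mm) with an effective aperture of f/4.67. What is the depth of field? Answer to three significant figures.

0.221 mm

At magnification m, DoF ≈ 2·N_eff·c/m² = 2 × 4.67 × 0.005 / 0.46² = 0.0467 / 0.2116 ≈ 0.221 mm.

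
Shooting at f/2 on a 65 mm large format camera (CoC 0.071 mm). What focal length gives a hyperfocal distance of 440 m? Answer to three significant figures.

250 mm

From H = f²/(N·c) + f, with f ≪ H: f ≈ √(H·N·c) = √(440000 × 2 × 0.071) = √62480 ≈ 250.0 mm.
The +f correction barely moves this — solving exactly, f² + N·c·f − N·c·H = 0 ⇒ f = (−N·c + √((N·c)² + 4·N·c·H))/2 = (−0.142 + √249920)/2 ≈ 249.89 mm, so f ≈ 250 mm.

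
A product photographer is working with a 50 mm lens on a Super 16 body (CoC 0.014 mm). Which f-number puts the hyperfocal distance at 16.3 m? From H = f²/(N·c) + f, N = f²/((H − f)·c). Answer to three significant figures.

Rearrange H = f²/(N·c) + f for N: N = f² / ((H − f)·c).
N = 50² / ((16300 − 50) × 0.014) = 2500 / 227.5 ≈ 11.

f/11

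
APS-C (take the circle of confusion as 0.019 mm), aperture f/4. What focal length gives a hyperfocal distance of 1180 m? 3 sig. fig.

From H = f²/(N·c) + f, with f ≪ H: f ≈ √(H·N·c) = √(1180000 × 4 × 0.019) = √89680 ≈ 299.5 mm.
Exact: f² + N·c·f − N·c·H = 0 ⇒ f = (−N·c + √((N·c)² + 4·N·c·H))/2 = (−0.076 + √358720)/2 ≈ 299.43 mm ≈ 299 mm.

299 mm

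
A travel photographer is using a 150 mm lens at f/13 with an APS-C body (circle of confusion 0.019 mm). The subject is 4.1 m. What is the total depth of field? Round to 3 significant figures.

Hyperfocal distance H = f²/(N·c) + f = 150²/(13 × 0.019) + 150 = 22500/0.247 + 150 ≈ 91243.1 mm ≈ 91.24 m.
Near limit Dn = s·(H − f)/(H + s − 2f) = 4100 × (91243.1 − 150) / (91243.1 + 4100 − 2 × 150) = 4100 × 91093.1 / 95043.1 ≈ 3929.60 mm.
Far limit Df = s·(H − f)/(H − s) = 4100 × (91243.1 − 150) / (91243.1 − 4100) = 4100 × 91093.1 / 87143.1 ≈ 4285.84 mm.
Depth of field = Df − Dn = 4285.84 − 3929.60 ≈ 356.24 mm.

356 mm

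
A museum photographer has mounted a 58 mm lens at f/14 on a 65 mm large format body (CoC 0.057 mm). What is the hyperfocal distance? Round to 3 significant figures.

4.27 m

Hyperfocal distance H = f²/(N·c) + f = 58²/(14 × 0.057) + 58 = 3364/0.798 + 58 ≈ 4273.5 mm ≈ 4.27 m.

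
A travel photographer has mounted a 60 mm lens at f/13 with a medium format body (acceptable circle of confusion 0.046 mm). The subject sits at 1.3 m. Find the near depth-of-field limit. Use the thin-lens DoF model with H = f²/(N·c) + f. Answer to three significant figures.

Hyperfocal distance H = f²/(N·c) + f = 60²/(13 × 0.046) + 60 = 3600/0.598 + 60 ≈ 6080.1 mm ≈ 6.080 m.
Near limit Dn = s·(H − f)/(H + s − 2f) = 1300 × (6080.1 − 60) / (6080.1 + 1300 − 2 × 60) = 1300 × 6020.1 / 7260.1 ≈ 1078.0 mm ≈ 1.08 m.

1.08 m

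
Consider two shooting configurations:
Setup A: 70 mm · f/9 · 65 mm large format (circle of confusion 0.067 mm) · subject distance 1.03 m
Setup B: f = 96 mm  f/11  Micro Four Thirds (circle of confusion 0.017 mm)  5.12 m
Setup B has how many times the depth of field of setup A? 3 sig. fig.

4.27

Setup A: H = 70²/(9×0.067) + 70 ≈ 8196.0 mm; DoF = Df − Dn = 1167.98 − 921.17 ≈ 246.81 mm.
Setup B: H = 96²/(11×0.017) + 96 ≈ 49379.4 mm; DoF = Df − Dn = 5701.2 − 4646.3 ≈ 1054.9 mm.
Ratio = 1054.9 / 246.81 ≈ 4.27.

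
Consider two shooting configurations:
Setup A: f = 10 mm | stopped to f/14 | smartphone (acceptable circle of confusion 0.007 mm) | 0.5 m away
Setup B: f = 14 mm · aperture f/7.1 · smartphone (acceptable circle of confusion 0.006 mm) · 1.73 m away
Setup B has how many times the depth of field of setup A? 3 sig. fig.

Setup A: H = 10²/(14×0.007) + 10 ≈ 1030.4 mm; DoF = Df − Dn = 961.91 − 337.79 ≈ 624.12 mm.
Setup B: H = 14²/(7.1×0.006) + 14 ≈ 4614.9 mm; DoF = Df − Dn = 2759.0 − 1260.0 ≈ 1499.0 mm.
Ratio = 1499.0 / 624.12 ≈ 2.40.

2.40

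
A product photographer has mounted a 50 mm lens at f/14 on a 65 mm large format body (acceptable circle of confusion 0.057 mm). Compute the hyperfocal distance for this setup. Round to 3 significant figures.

Hyperfocal distance H = f²/(N·c) + f = 50²/(14 × 0.057) + 50 = 2500/0.798 + 50 ≈ 3182.8 mm ≈ 3.18 m.

3.18 m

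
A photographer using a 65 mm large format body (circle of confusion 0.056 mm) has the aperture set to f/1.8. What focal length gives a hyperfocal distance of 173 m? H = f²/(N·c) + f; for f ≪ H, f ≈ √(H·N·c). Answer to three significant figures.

From H = f²/(N·c) + f, with f ≪ H: f ≈ √(H·N·c) = √(173000 × 1.8 × 0.056) = √17438 ≈ 132.1 mm.
The +f correction barely moves this — solving exactly, f² + N·c·f − N·c·H = 0 ⇒ f = (−N·c + √((N·c)² + 4·N·c·H))/2 = (−0.1008 + √69754)/2 ≈ 132.00 mm, so f ≈ 132 mm.

132 mm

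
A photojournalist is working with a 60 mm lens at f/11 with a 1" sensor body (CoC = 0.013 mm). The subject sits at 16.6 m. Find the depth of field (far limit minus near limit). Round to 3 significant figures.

Hyperfocal distance H = f²/(N·c) + f = 60²/(11 × 0.013) + 60 = 3600/0.143 + 60 ≈ 25234.8 mm ≈ 25.23 m.
Near limit Dn = s·(H − f)/(H + s − 2f) = 16600 × (25234.8 − 60) / (25234.8 + 16600 − 2 × 60) = 16600 × 25174.8 / 41714.8 ≈ 10018 mm.
Far limit Df = s·(H − f)/(H − s) = 16600 × (25234.8 − 60) / (25234.8 − 16600) = 16600 × 25174.8 / 8634.8 ≈ 48397 mm.
Depth of field = Df − Dn = 48397 − 10018 ≈ 38379 mm ≈ 38.4 m.

38.4 m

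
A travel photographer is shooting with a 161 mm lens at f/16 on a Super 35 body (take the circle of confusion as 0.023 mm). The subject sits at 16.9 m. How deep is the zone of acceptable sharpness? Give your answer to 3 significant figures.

Hyperfocal distance H = f²/(N·c) + f = 161²/(16 × 0.023) + 161 = 25921/0.368 + 161 ≈ 70598.5 mm ≈ 70.60 m.
Near limit Dn = s·(H − f)/(H + s − 2f) = 16900 × (70598.5 − 161) / (70598.5 + 16900 − 2 × 161) = 16900 × 70437.5 / 87176.5 ≈ 13655.0 mm.
Far limit Df = s·(H − f)/(H − s) = 16900 × (70598.5 − 161) / (70598.5 − 16900) = 16900 × 70437.5 / 53698.5 ≈ 22168.1 mm.
Depth of field = Df − Dn = 22168.1 − 13655.0 ≈ 8513.1 mm ≈ 8.51 m.

8.51 m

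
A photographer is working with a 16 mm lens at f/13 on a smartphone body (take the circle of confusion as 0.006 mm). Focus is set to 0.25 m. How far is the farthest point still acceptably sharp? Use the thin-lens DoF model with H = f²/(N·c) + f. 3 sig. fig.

269 mm

Hyperfocal distance H = f²/(N·c) + f = 16²/(13 × 0.006) + 16 = 256/0.078 + 16 ≈ 3298.1 mm ≈ 3.298 m.
Far limit Df = s·(H − f)/(H − s) = 250 × (3298.1 − 16) / (3298.1 − 250) = 250 × 3282.1 / 3048.1 ≈ 269.19 mm.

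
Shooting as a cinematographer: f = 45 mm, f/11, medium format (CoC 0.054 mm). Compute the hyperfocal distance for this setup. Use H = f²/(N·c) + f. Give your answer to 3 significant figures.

3.45 m

Hyperfocal distance H = f²/(N·c) + f = 45²/(11 × 0.054) + 45 = 2025/0.594 + 45 ≈ 3454.1 mm ≈ 3.45 m.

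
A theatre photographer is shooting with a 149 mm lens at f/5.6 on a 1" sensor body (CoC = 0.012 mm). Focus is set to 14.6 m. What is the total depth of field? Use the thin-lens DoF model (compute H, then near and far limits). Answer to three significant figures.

1.28 m

Hyperfocal distance H = f²/(N·c) + f = 149²/(5.6 × 0.012) + 149 = 22201/0.0672 + 149 ≈ 330521.0 mm ≈ 330.5 m.
Near limit Dn = s·(H − f)/(H + s − 2f) = 14600 × (330521.0 − 149) / (330521.0 + 14600 − 2 × 149) = 14600 × 330372.0 / 344823.0 ≈ 13988.1 mm.
Far limit Df = s·(H − f)/(H − s) = 14600 × (330521.0 − 149) / (330521.0 − 14600) = 14600 × 330372.0 / 315921.0 ≈ 15267.8 mm.
Depth of field = Df − Dn = 15267.8 − 13988.1 ≈ 1279.7 mm ≈ 1.28 m.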